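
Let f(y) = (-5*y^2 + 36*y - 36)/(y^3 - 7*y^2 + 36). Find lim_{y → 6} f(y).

-1

At y = 6 both the top and bottom vanish — a removable singularity. Factoring out (y - 6) from each leaves (6 - 5*y)/(y^2 - y - 6), which at y = 6 equals -1.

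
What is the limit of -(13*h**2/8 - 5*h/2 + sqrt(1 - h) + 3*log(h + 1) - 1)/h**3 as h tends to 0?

-15/16

Substitution gives 0/0; apply L'Hôpital's rule 3 times.
After differentiating numerator and denominator 3 times the quotient is (6/(h + 1)^3 - 3/(8*(1 - h)^(5/2)))/(-6); at h = 0 this is -15/16.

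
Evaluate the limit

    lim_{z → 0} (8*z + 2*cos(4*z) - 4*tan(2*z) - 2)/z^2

-16

Substitution gives 0/0; apply L'Hôpital's rule 2 times.
After differentiating numerator and denominator 2 times the quotient is (-32*cos(4*z) - 32*tan(2*z)^3 - 32*tan(2*z))/(2); at z = 0 this is -16.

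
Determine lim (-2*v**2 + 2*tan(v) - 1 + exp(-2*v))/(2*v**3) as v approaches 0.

-1/3

Substitution gives 0/0; apply L'Hôpital's rule 3 times.
After differentiating numerator and denominator 3 times the quotient is (12*tan(v)^2/cos(v)^2 + 4/cos(v)^2 - 8*e^(-2*v))/(12); at v = 0 this is -1/3.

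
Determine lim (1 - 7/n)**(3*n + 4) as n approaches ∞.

e^(-21)

The base → 1 and the exponent → ∞: a 1^∞ form.
Take logarithms: (3n + 4)·ln(1 - 7/n). Since ln(1+u) ~ u for small u, this behaves like (3n)·(-7/n) → -21.
So the limit is e^(-21).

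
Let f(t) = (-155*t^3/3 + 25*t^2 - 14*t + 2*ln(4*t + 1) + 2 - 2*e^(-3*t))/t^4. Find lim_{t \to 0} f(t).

-539/4

Substitution gives 0/0 (the numerator vanishes to order 4).
Expand each term to order t^4: the coefficient of t^4 in 2·ln(1 + 4t) is -128 and in -2·e^(-3t) is -27/4.
Lower-order terms cancel with the polynomial part, so the numerator is (-539/4)·t^4 + o(t^4), and the limit is (-539/4)/(1) = -539/4.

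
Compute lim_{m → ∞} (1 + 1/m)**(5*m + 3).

Write it as [(1 + 1/m)^m]^(5) · (1 + 1/m)^(3). The bracketed term tends to e^(1) and the second factor to 1, so the limit is e^(5).

e^(5)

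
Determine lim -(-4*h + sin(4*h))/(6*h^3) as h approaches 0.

Direct substitution gives 0/0.
Apply L'Hôpital: lim (4*cos(4*h) - 4)/(-18*h^2), still 0/0.
Apply L'Hôpital: lim (-16*sin(4*h))/(-36*h), still 0/0.
After 3 applications of L'Hôpital's rule the quotient is (-64*cos(4*h))/(-36); substituting h = 0 gives 16/9.

16/9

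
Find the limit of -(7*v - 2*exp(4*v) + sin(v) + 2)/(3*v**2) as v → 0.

Substitution gives 0/0; apply L'Hôpital's rule 2 times.
After differentiating numerator and denominator 2 times the quotient is (-32*e^(4*v) - sin(v))/(-6); at v = 0 this is 16/3.

16/3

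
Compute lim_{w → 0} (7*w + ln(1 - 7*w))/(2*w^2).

Direct substitution gives 0/0.
Apply L'Hôpital: lim (7 - 7/(1 - 7*w))/(4*w), still 0/0.
After 2 applications of L'Hôpital's rule the quotient is (-49/(1 - 7*w)^2)/(4); substituting w = 0 gives -49/4.

-49/4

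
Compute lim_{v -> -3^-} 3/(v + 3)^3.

As v → -3⁻, (v + 3) → 0⁻, so (v + 3)^3 → 0⁻ and 3/(v + 3)^3 → -∞.

-∞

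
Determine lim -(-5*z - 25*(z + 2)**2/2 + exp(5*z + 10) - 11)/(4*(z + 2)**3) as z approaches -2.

Direct substitution gives 0/0.
Apply L'Hôpital: lim (-25*z + 5*e^(5*z + 10) - 55)/(-12*(z + 2)^2), still 0/0.
Apply L'Hôpital: lim (25*e^(5*z + 10) - 25)/(-24*z - 48), still 0/0.
After 3 applications of L'Hôpital's rule the quotient is (125*e^(5*z + 10))/(-24); substituting z = -2 gives -125/24.

-125/24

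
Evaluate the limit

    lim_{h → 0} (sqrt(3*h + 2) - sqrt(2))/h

3*√(2)/4

A 0/0 form; rationalise with √(2 + 3h) + √2. This collapses the numerator to 3h, leaving 3/(√(2 + 3h) + √2) → 3/(2√2) = 3*√(2)/4.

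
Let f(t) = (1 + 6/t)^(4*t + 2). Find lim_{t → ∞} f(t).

e^(24)

The base → 1 and the exponent → ∞: a 1^∞ form.
Take logarithms: (4t + 2)·ln(1 + 6/t). Since ln(1+u) ~ u for small u, this behaves like (4t)·(6/t) → 24.
So the limit is e^(24).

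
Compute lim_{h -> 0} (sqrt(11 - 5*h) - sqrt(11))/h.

-5*√(11)/22

A 0/0 form; rationalise with √(11 - 5h) + √11. This collapses the numerator to -5h, leaving -5/(√(11 - 5h) + √11) → -5/(2√11) = -5*√(11)/22.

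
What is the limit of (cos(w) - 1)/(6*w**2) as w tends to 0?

-1/12

Direct substitution gives 0/0.
Apply L'Hôpital: lim (-sin(w))/(12*w), still 0/0.
After 2 applications of L'Hôpital's rule the quotient is (-cos(w))/(12); substituting w = 0 gives -1/12.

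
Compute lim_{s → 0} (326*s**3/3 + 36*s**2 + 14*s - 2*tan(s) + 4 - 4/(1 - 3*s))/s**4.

Substitution gives 0/0 (the numerator vanishes to order 4).
Expand each term to order s^4: the coefficient of s^4 in -2·tan(s) is 0 and in -4·1/(1 - 3s) is -324.
Lower-order terms cancel with the polynomial part, so the numerator is (-324)·s^4 + o(s^4), and the limit is (-324)/(1) = -324.

-324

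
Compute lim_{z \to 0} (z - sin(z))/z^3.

1/6

Direct substitution gives 0/0.
Apply L'Hôpital: lim (1 - cos(z))/(3*z^2), still 0/0.
Apply L'Hôpital: lim (sin(z))/(6*z), still 0/0.
After 3 applications of L'Hôpital's rule the quotient is (cos(z))/(6); substituting z = 0 gives 1/6.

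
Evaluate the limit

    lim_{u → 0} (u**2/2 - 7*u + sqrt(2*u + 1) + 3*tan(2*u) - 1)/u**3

17/2

Substitution gives 0/0 (the numerator vanishes to order 3).
Expand each term to order u^3: the coefficient of u^3 in 3·tan(2u) is 8 and in √(1 + 2u) is 1/2.
Lower-order terms cancel with the polynomial part, so the numerator is (17/2)·u^3 + o(u^3), and the limit is (17/2)/(1) = 17/2.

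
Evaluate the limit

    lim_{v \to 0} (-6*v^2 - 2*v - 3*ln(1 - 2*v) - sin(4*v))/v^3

Substitution gives 0/0 (the numerator vanishes to order 3).
Expand each term to order v^3: the coefficient of v^3 in −sin(4v) is 32/3 and in -3·ln(1 - 2v) is 8.
Lower-order terms cancel with the polynomial part, so the numerator is (56/3)·v^3 + o(v^3), and the limit is (56/3)/(1) = 56/3.

56/3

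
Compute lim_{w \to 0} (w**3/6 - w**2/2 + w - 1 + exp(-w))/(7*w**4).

1/168

Direct substitution gives 0/0.
Apply L'Hôpital: lim (w^2/2 - w + 1 - e^(-w))/(28*w^3), still 0/0.
Apply L'Hôpital: lim (w - 1 + e^(-w))/(84*w^2), still 0/0.
Apply L'Hôpital: lim (1 - e^(-w))/(168*w), still 0/0.
After 4 applications of L'Hôpital's rule the quotient is (e^(-w))/(168); substituting w = 0 gives 1/168.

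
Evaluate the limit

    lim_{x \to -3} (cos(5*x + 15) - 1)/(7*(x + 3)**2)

Direct substitution gives 0/0.
Apply L'Hôpital: lim (-5*sin(5*x + 15))/(14*x + 42), still 0/0.
After 2 applications of L'Hôpital's rule the quotient is (-25*cos(5*x + 15))/(14); substituting x = -3 gives -25/14.

-25/14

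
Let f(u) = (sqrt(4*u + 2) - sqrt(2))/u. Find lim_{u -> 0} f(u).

Substitution gives 0/0. Multiply numerator and denominator by the conjugate √(2 + 4u) + √2.
The numerator becomes (2 + 4u) − 2 = 4u, so the expression simplifies to 4/(√(2 + 4u) + √2).
Letting u → 0 gives 4/(2√2) = √(2).

√(2)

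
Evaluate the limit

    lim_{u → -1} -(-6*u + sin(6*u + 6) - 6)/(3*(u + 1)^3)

Direct substitution gives 0/0.
Apply L'Hôpital: lim (6*cos(6*u + 6) - 6)/(-9*(u + 1)^2), still 0/0.
Apply L'Hôpital: lim (-36*sin(6*u + 6))/(-18*u - 18), still 0/0.
After 3 applications of L'Hôpital's rule the quotient is (-216*cos(6*u + 6))/(-18); substituting u = -1 gives 12.

12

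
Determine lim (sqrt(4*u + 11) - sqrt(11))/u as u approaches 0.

A 0/0 form; rationalise with √(11 + 4u) + √11. This collapses the numerator to 4u, leaving 4/(√(11 + 4u) + √11) → 4/(2√11) = 2*√(11)/11.

2*√(11)/11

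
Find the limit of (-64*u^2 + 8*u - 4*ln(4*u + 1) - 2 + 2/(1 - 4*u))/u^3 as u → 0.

128/3

Substitution gives 0/0; apply L'Hôpital's rule 3 times.
After differentiating numerator and denominator 3 times the quotient is (-512/(4*u + 1)^3 + 768/(4*u - 1)^4)/(6); at u = 0 this is 128/3.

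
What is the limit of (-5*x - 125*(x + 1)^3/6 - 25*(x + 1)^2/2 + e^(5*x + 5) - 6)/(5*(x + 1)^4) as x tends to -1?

Direct substitution gives 0/0.
Apply L'Hôpital: lim (-25*x - 125*(x + 1)^2/2 + 5*e^(5*x + 5) - 30)/(20*(x + 1)^3), still 0/0.
Apply L'Hôpital: lim (-125*x + 25*e^(5*x + 5) - 150)/(60*(x + 1)^2), still 0/0.
Apply L'Hôpital: lim (125*e^(5*x + 5) - 125)/(120*x + 120), still 0/0.
After 4 applications of L'Hôpital's rule the quotient is (625*e^(5*x + 5))/(120); substituting x = -1 gives 125/24.

125/24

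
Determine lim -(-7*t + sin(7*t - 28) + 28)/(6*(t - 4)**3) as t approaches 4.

Direct substitution gives 0/0.
Apply L'Hôpital: lim (7*cos(7*t - 28) - 7)/(-18*(t - 4)^2), still 0/0.
Apply L'Hôpital: lim (-49*sin(7*t - 28))/(144 - 36*t), still 0/0.
After 3 applications of L'Hôpital's rule the quotient is (-343*cos(7*t - 28))/(-36); substituting t = 4 gives 343/36.

343/36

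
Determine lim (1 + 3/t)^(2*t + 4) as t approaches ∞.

Write it as [(1 + 3/t)^t]^(2) · (1 + 3/t)^(4). The bracketed term tends to e^(3) and the second factor to 1, so the limit is e^(6).

e^(6)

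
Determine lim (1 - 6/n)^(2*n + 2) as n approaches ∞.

The base → 1 and the exponent → ∞: a 1^∞ form.
Take logarithms: (2n + 2)·ln(1 - 6/n). Since ln(1+u) ~ u for small u, this behaves like (2n)·(-6/n) → -12.
So the limit is e^(-12).

e^(-12)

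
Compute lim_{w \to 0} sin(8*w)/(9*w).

8/9

Substitution gives 0/0.
Write it as (8/9)·sin(8w)/(8w); since sin(u)/u → 1, the limit is 8/9.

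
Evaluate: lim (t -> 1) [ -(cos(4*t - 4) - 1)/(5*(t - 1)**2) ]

8/5

Direct substitution gives 0/0.
Apply L'Hôpital: lim (-4*sin(4*t - 4))/(10 - 10*t), still 0/0.
After 2 applications of L'Hôpital's rule the quotient is (-16*cos(4*t - 4))/(-10); substituting t = 1 gives 8/5.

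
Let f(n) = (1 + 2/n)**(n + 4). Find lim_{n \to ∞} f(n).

Write it as [(1 + 2/n)^n]^(1) · (1 + 2/n)^(4). The bracketed term tends to e^(2) and the second factor to 1, so the limit is e^(2).

e^(2)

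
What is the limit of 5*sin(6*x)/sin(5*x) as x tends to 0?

6

Substitution gives 0/0.
Divide numerator and denominator by x: sin(6x)/x → 6 and sin(5x)/x → 5, so the limit is 5·6/5 = 6.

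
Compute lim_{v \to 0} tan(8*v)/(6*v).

4/3

Substitution gives 0/0.
Since tan(u)/u → 1 as u → 0, tan(8v)/(8v) → 1 and the limit is 8/6 = 4/3.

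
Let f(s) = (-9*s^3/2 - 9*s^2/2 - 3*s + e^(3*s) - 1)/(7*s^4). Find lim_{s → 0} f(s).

Direct substitution gives 0/0.
Apply L'Hôpital: lim (-27*s^2/2 - 9*s + 3*e^(3*s) - 3)/(28*s^3), still 0/0.
Apply L'Hôpital: lim (-27*s + 9*e^(3*s) - 9)/(84*s^2), still 0/0.
Apply L'Hôpital: lim (27*e^(3*s) - 27)/(168*s), still 0/0.
After 4 applications of L'Hôpital's rule the quotient is (81*e^(3*s))/(168); substituting s = 0 gives 27/56.

27/56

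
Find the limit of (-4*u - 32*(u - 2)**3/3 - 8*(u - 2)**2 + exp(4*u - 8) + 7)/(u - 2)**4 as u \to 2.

Direct substitution gives 0/0.
Apply L'Hôpital: lim (-16*u - 32*(u - 2)^2 + 4*e^(4*u - 8) + 28)/(4*(u - 2)^3), still 0/0.
Apply L'Hôpital: lim (-64*u + 16*e^(4*u - 8) + 112)/(12*(u - 2)^2), still 0/0.
Apply L'Hôpital: lim (64*e^(4*u - 8) - 64)/(24*u - 48), still 0/0.
After 4 applications of L'Hôpital's rule the quotient is (256*e^(4*u - 8))/(24); substituting u = 2 gives 32/3.

32/3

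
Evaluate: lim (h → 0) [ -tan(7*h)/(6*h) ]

Substitution gives 0/0.
Since tan(u)/u → 1 as u → 0, tan(7h)/(7h) → 1 and the limit is 7/(-6) = -7/6.

-7/6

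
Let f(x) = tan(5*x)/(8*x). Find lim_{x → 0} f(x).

5/8

Substitution gives 0/0.
Since tan(u)/u → 1 as u → 0, tan(5x)/(5x) → 1 and the limit is 5/8.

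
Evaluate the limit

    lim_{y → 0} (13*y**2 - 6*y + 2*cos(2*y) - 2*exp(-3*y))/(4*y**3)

Substitution gives 0/0; apply L'Hôpital's rule 3 times.
After differentiating numerator and denominator 3 times the quotient is (16*sin(2*y) + 54*e^(-3*y))/(24); at y = 0 this is 9/4.

9/4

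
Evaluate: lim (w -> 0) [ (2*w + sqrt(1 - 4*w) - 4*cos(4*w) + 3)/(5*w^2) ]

6

Substitution gives 0/0 (the numerator vanishes to order 2).
Expand each term to order w^2: the coefficient of w^2 in -4·cos(4w) is 32 and in √(1 - 4w) is -2.
Lower-order terms cancel with the polynomial part, so the numerator is (30)·w^2 + o(w^2), and the limit is (30)/(5) = 6.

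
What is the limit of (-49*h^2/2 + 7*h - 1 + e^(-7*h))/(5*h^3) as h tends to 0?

-343/30

Direct substitution gives 0/0.
Apply L'Hôpital: lim (-49*h + 7 - 7*e^(-7*h))/(15*h^2), still 0/0.
Apply L'Hôpital: lim (-49 + 49*e^(-7*h))/(30*h), still 0/0.
After 3 applications of L'Hôpital's rule the quotient is (-343*e^(-7*h))/(30); substituting h = 0 gives -343/30.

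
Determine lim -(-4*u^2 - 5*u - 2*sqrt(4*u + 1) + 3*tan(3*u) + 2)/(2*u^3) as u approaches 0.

Substitution gives 0/0; apply L'Hôpital's rule 3 times.
After differentiating numerator and denominator 3 times the quotient is (486*tan(3*u)^2/cos(3*u)^2 + 162/cos(3*u)^2 - 48/(4*u + 1)^(5/2))/(-12); at u = 0 this is -19/2.

-19/2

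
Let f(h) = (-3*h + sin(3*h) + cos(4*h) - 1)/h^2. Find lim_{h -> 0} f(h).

-8

Substitution gives 0/0; apply L'Hôpital's rule 2 times.
After differentiating numerator and denominator 2 times the quotient is (-9*sin(3*h) - 16*cos(4*h))/(2); at h = 0 this is -8.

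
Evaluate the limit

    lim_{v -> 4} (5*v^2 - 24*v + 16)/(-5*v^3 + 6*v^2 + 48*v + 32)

-1/9

Direct substitution gives 0/0, so factor. Both numerator and denominator have (v - 4) as a factor.
After cancelling, the expression reduces to (5*v - 4)/(-5*v^2 - 14*v - 8).
Substituting v = 4 gives -1/9.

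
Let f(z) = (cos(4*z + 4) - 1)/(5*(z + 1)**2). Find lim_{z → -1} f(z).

-8/5

Direct substitution gives 0/0.
Apply L'Hôpital: lim (-4*sin(4*z + 4))/(10*z + 10), still 0/0.
After 2 applications of L'Hôpital's rule the quotient is (-16*cos(4*z + 4))/(10); substituting z = -1 gives -8/5.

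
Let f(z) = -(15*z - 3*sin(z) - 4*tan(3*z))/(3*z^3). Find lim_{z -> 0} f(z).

Substitution gives 0/0 (the numerator vanishes to order 3).
Expand each term to order z^3: the coefficient of z^3 in -4·tan(3z) is -36 and in -3·sin(z) is 1/2.
Lower-order terms cancel with the polynomial part, so the numerator is (-71/2)·z^3 + o(z^3), and the limit is (-71/2)/(-3) = 71/6.

71/6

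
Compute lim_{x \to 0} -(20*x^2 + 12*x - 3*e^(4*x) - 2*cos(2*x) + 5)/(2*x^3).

Substitution gives 0/0; apply L'Hôpital's rule 3 times.
After differentiating numerator and denominator 3 times the quotient is (-192*e^(4*x) - 16*sin(2*x))/(-12); at x = 0 this is 16.

16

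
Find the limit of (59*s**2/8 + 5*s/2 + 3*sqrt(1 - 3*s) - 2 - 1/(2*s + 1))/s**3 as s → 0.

Substitution gives 0/0 (the numerator vanishes to order 3).
Expand each term to order s^3: the coefficient of s^3 in 3·√(1 - 3s) is -81/16 and in −1/(1 + 2s) is 8.
Lower-order terms cancel with the polynomial part, so the numerator is (47/16)·s^3 + o(s^3), and the limit is (47/16)/(1) = 47/16.

47/16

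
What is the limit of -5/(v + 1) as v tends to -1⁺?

-∞

As v → -1⁺, (v + 1) → 0⁺, so (v + 1)^1 → 0⁺ and -5/(v + 1)^1 → -∞.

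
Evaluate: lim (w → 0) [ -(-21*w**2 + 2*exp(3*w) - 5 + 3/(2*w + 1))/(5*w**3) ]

3

Substitution gives 0/0 (the numerator vanishes to order 3).
Expand each term to order w^3: the coefficient of w^3 in 3·1/(1 + 2w) is -24 and in 2·e^(3w) is 9.
Lower-order terms cancel with the polynomial part, so the numerator is (-15)·w^3 + o(w^3), and the limit is (-15)/(-5) = 3.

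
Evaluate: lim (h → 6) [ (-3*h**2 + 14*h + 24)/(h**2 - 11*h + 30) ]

At h = 6 both the top and bottom vanish — a removable singularity. Factoring out (h - 6) from each leaves (-3*h - 4)/(h - 5), which at h = 6 equals -22.

-22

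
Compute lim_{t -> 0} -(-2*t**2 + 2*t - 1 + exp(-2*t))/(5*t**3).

Direct substitution gives 0/0.
Apply L'Hôpital: lim (-4*t + 2 - 2*e^(-2*t))/(-15*t^2), still 0/0.
Apply L'Hôpital: lim (-4 + 4*e^(-2*t))/(-30*t), still 0/0.
After 3 applications of L'Hôpital's rule the quotient is (-8*e^(-2*t))/(-30); substituting t = 0 gives 4/15.

4/15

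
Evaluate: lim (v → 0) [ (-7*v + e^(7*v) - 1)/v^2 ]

Direct substitution gives 0/0.
Apply L'Hôpital: lim (7*e^(7*v) - 7)/(2*v), still 0/0.
After 2 applications of L'Hôpital's rule the quotient is (49*e^(7*v))/(2); substituting v = 0 gives 49/2.

49/2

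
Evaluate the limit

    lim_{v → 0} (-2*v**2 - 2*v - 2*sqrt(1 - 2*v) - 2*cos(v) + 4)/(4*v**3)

1/4

Substitution gives 0/0; apply L'Hôpital's rule 3 times.
After differentiating numerator and denominator 3 times the quotient is (-2*sin(v) + 6/(1 - 2*v)^(5/2))/(24); at v = 0 this is 1/4.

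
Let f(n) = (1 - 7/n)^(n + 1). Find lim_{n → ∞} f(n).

e^(-7)

Let L be the limit and take ln: ln L = lim (n + 1)·ln(1 - 7/n) = lim (n + 1)·(-7/n + O(1/n²)) = -7.
Hence L = e^(-7).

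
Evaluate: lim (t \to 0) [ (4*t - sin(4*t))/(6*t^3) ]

16/9

Direct substitution gives 0/0.
Apply L'Hôpital: lim (4 - 4*cos(4*t))/(18*t^2), still 0/0.
Apply L'Hôpital: lim (16*sin(4*t))/(36*t), still 0/0.
After 3 applications of L'Hôpital's rule the quotient is (64*cos(4*t))/(36); substituting t = 0 gives 16/9.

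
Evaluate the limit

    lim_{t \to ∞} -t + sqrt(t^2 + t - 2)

An ∞ − ∞ form. Rationalising with the conjugate, the difference becomes (t - 2) / (√(t^2 + t - 2) + t).
For large t the denominator behaves like 2·t, so the quotient tends to 1/2 = 1/2.

1/2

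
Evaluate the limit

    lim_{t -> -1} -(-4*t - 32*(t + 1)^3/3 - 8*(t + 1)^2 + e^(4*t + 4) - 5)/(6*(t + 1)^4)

-16/9

Direct substitution gives 0/0.
Apply L'Hôpital: lim (-16*t - 32*(t + 1)^2 + 4*e^(4*t + 4) - 20)/(-24*(t + 1)^3), still 0/0.
Apply L'Hôpital: lim (-64*t + 16*e^(4*t + 4) - 80)/(-72*(t + 1)^2), still 0/0.
Apply L'Hôpital: lim (64*e^(4*t + 4) - 64)/(-144*t - 144), still 0/0.
After 4 applications of L'Hôpital's rule the quotient is (256*e^(4*t + 4))/(-144); substituting t = -1 gives -16/9.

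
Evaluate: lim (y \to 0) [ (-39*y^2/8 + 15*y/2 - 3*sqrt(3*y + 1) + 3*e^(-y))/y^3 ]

Substitution gives 0/0; apply L'Hôpital's rule 3 times.
After differentiating numerator and denominator 3 times the quotient is (-3*e^(-y) - 243/(8*(3*y + 1)^(5/2)))/(6); at y = 0 this is -89/16.

-89/16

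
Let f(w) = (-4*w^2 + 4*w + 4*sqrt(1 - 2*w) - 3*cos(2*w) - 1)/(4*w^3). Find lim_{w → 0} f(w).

-1/2

Substitution gives 0/0; apply L'Hôpital's rule 3 times.
After differentiating numerator and denominator 3 times the quotient is (-24*sin(2*w) - 12/(1 - 2*w)^(5/2))/(24); at w = 0 this is -1/2.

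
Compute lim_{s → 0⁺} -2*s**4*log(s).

0

This is a 0·(−∞) form. Rewrite as -2·ln(s) / s^(−4) and apply L'Hôpital:
the derivative quotient is -2·(1/s) / (−4·s^(−5)) = (2/4)·s^4 → 0.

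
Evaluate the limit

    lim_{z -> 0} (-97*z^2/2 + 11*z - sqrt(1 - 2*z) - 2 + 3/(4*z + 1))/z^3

Substitution gives 0/0; apply L'Hôpital's rule 3 times.
After differentiating numerator and denominator 3 times the quotient is (-1152/(4*z + 1)^4 + 3/(1 - 2*z)^(5/2))/(6); at z = 0 this is -383/2.

-383/2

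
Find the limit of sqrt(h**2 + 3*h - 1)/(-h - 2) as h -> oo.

For large |h|, √(h^2 + 3*h - 1) ≈ √1·|h| and the denominator ≈ -h.
Since h → +∞, |h| = h, giving √1/(-1) = -1.

-1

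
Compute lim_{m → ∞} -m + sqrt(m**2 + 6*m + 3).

3

This has the form ∞ − ∞. Multiply and divide by the conjugate √(m^2 + 6*m + 3) + m.
That gives (6m + 3) / (√(m^2 + 6*m + 3) + m).
Divide numerator and denominator by m: the limit is 6/(2·1) = 3.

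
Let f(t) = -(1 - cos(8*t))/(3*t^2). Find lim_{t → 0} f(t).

Substitution gives 0/0.
Use (1 − cos u)/u² → 1/2 with u = 8t: the limit is 8²/(2·(-3)) = -32/3.

-32/3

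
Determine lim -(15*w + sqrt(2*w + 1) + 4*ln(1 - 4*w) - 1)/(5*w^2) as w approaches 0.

13/2

Substitution gives 0/0 (the numerator vanishes to order 2).
Expand each term to order w^2: the coefficient of w^2 in √(1 + 2w) is -1/2 and in 4·ln(1 - 4w) is -32.
Lower-order terms cancel with the polynomial part, so the numerator is (-65/2)·w^2 + o(w^2), and the limit is (-65/2)/(-5) = 13/2.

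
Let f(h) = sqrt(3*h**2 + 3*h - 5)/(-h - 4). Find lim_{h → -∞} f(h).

For large |h|, √(3*h^2 + 3*h - 5) ≈ √3·|h| and the denominator ≈ -h.
Since h → −∞, |h| = −h, giving −√3/(-1) = √(3).

√(3)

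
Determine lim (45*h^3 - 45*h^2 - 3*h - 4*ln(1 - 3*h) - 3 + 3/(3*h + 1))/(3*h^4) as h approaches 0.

108

Substitution gives 0/0 (the numerator vanishes to order 4).
Expand each term to order h^4: the coefficient of h^4 in -4·ln(1 - 3h) is 81 and in 3·1/(1 + 3h) is 243.
Lower-order terms cancel with the polynomial part, so the numerator is (324)·h^4 + o(h^4), and the limit is (324)/(3) = 108.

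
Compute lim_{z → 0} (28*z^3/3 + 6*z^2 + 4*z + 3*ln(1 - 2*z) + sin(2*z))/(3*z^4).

Substitution gives 0/0; apply L'Hôpital's rule 4 times.
After differentiating numerator and denominator 4 times the quotient is (16*sin(2*z) - 288/(2*z - 1)^4)/(72); at z = 0 this is -4.

-4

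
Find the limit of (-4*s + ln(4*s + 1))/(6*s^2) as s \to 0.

-4/3

Direct substitution gives 0/0.
Apply L'Hôpital: lim (-4 + 4/(4*s + 1))/(12*s), still 0/0.
After 2 applications of L'Hôpital's rule the quotient is (-16/(4*s + 1)^2)/(12); substituting s = 0 gives -4/3.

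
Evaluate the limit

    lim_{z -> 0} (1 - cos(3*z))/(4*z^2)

Substitution gives 0/0.
Use (1 − cos u)/u² → 1/2 with u = 3z: the limit is 3²/(2·4) = 9/8.

9/8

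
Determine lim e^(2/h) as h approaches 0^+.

∞

As h → 0⁺, 2/(h) → +∞, so e^(2/(h)) → ∞.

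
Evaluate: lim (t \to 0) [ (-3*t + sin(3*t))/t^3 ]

Direct substitution gives 0/0.
Apply L'Hôpital: lim (3*cos(3*t) - 3)/(3*t^2), still 0/0.
Apply L'Hôpital: lim (-9*sin(3*t))/(6*t), still 0/0.
After 3 applications of L'Hôpital's rule the quotient is (-27*cos(3*t))/(6); substituting t = 0 gives -9/2.

-9/2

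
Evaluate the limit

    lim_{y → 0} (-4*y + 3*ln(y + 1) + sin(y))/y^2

-3/2

Substitution gives 0/0; apply L'Hôpital's rule 2 times.
After differentiating numerator and denominator 2 times the quotient is (-sin(y) - 3/(y + 1)^2)/(2); at y = 0 this is -3/2.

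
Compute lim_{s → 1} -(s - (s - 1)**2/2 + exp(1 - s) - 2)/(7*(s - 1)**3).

Direct substitution gives 0/0.
Apply L'Hôpital: lim (-s - e^(1 - s) + 2)/(-21*(s - 1)^2), still 0/0.
Apply L'Hôpital: lim (e^(1 - s) - 1)/(42 - 42*s), still 0/0.
After 3 applications of L'Hôpital's rule the quotient is (-e^(1 - s))/(-42); substituting s = 1 gives 1/42.

1/42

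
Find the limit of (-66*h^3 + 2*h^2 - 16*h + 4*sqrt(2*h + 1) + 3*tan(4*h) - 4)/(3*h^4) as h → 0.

Substitution gives 0/0 (the numerator vanishes to order 4).
Expand each term to order h^4: the coefficient of h^4 in 3·tan(4h) is 0 and in 4·√(1 + 2h) is -5/2.
Lower-order terms cancel with the polynomial part, so the numerator is (-5/2)·h^4 + o(h^4), and the limit is (-5/2)/(3) = -5/6.

-5/6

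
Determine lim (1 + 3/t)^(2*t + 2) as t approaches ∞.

e^(6)

The base → 1 and the exponent → ∞: a 1^∞ form.
Take logarithms: (2t + 2)·ln(1 + 3/t). Since ln(1+u) ~ u for small u, this behaves like (2t)·(3/t) → 6.
So the limit is e^(6).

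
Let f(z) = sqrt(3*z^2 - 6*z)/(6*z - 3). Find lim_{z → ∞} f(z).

√(3)/6

For large |z|, √(3*z^2 - 6*z) ≈ √3·|z| and the denominator ≈ 6z.
Since z → +∞, |z| = z, giving √3/(6) = √(3)/6.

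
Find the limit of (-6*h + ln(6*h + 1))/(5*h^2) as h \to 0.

Direct substitution gives 0/0.
Apply L'Hôpital: lim (-6 + 6/(6*h + 1))/(10*h), still 0/0.
After 2 applications of L'Hôpital's rule the quotient is (-36/(6*h + 1)^2)/(10); substituting h = 0 gives -18/5.

-18/5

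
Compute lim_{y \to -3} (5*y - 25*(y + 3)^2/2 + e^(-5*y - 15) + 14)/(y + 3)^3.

Direct substitution gives 0/0.
Apply L'Hôpital: lim (-25*y - 5*e^(-5*y - 15) - 70)/(3*(y + 3)^2), still 0/0.
Apply L'Hôpital: lim (25*e^(-5*y - 15) - 25)/(6*y + 18), still 0/0.
After 3 applications of L'Hôpital's rule the quotient is (-125*e^(-5*y - 15))/(6); substituting y = -3 gives -125/6.

-125/6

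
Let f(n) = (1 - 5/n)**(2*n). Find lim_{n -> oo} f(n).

e^(-10)

Write it as [(1 - 5/n)^n]^(2) · (1 - 5/n)^(0). The bracketed term tends to e^(-5) and the second factor to 1, so the limit is e^(-10).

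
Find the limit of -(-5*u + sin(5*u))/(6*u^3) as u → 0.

Direct substitution gives 0/0.
Apply L'Hôpital: lim (5*cos(5*u) - 5)/(-18*u^2), still 0/0.
Apply L'Hôpital: lim (-25*sin(5*u))/(-36*u), still 0/0.
After 3 applications of L'Hôpital's rule the quotient is (-125*cos(5*u))/(-36); substituting u = 0 gives 125/36.

125/36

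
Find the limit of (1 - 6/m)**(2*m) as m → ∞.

e^(-12)

Let L be the limit and take ln: ln L = lim (2m)·ln(1 - 6/m) = lim (2m)·(-6/m + O(1/m²)) = -12.
Hence L = e^(-12).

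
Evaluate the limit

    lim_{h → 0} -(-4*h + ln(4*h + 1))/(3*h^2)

8/3

Direct substitution gives 0/0.
Apply L'Hôpital: lim (-4 + 4/(4*h + 1))/(-6*h), still 0/0.
After 2 applications of L'Hôpital's rule the quotient is (-16/(4*h + 1)^2)/(-6); substituting h = 0 gives 8/3.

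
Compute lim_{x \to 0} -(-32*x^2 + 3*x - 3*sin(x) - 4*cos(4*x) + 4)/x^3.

Substitution gives 0/0; apply L'Hôpital's rule 3 times.
After differentiating numerator and denominator 3 times the quotient is (-256*sin(4*x) + 3*cos(x))/(-6); at x = 0 this is -1/2.

-1/2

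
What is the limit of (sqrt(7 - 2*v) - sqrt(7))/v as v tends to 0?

-√(7)/7

A 0/0 form; rationalise with √(7 - 2v) + √7. This collapses the numerator to -2v, leaving -2/(√(7 - 2v) + √7) → -2/(2√7) = -√(7)/7.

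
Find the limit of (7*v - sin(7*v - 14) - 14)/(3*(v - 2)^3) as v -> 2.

Direct substitution gives 0/0.
Apply L'Hôpital: lim (7 - 7*cos(7*v - 14))/(9*(v - 2)^2), still 0/0.
Apply L'Hôpital: lim (49*sin(7*v - 14))/(18*v - 36), still 0/0.
After 3 applications of L'Hôpital's rule the quotient is (343*cos(7*v - 14))/(18); substituting v = 2 gives 343/18.

343/18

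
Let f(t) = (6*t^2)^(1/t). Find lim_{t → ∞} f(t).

1

Base → ∞ and exponent → 0: an ∞^0 form.
Take logs: (1/t)·ln(6·t^2) = (ln 6 + 2·ln t)/t → 0.
So the limit is e^0 = 1.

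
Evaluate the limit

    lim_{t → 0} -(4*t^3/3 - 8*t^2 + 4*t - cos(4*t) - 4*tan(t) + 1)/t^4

Substitution gives 0/0 (the numerator vanishes to order 4).
Expand each term to order t^4: the coefficient of t^4 in −cos(4t) is -32/3 and in -4·tan(t) is 0.
Lower-order terms cancel with the polynomial part, so the numerator is (-32/3)·t^4 + o(t^4), and the limit is (-32/3)/(-1) = 32/3.

32/3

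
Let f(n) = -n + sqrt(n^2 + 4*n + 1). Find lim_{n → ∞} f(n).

This has the form ∞ − ∞. Multiply and divide by the conjugate √(n^2 + 4*n + 1) + n.
That gives (4n + 1) / (√(n^2 + 4*n + 1) + n).
Divide numerator and denominator by n: the limit is 4/(2·1) = 2.

2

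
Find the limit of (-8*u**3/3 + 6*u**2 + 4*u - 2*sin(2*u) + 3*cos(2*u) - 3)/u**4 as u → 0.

Substitution gives 0/0; apply L'Hôpital's rule 4 times.
After differentiating numerator and denominator 4 times the quotient is (-32*sin(2*u) + 48*cos(2*u))/(24); at u = 0 this is 2.

2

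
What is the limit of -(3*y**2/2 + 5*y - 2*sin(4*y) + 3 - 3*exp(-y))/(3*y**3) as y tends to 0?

-131/18

Substitution gives 0/0 (the numerator vanishes to order 3).
Expand each term to order y^3: the coefficient of y^3 in -2·sin(4y) is 64/3 and in -3·e^(-y) is 1/2.
Lower-order terms cancel with the polynomial part, so the numerator is (131/6)·y^3 + o(y^3), and the limit is (131/6)/(-3) = -131/18.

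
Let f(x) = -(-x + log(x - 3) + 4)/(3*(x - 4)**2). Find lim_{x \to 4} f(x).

1/6

Direct substitution gives 0/0.
Apply L'Hôpital: lim (-1 + 1/(x - 3))/(24 - 6*x), still 0/0.
After 2 applications of L'Hôpital's rule the quotient is (-1/(x - 3)^2)/(-6); substituting x = 4 gives 1/6.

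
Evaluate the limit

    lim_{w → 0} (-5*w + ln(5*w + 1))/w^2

Direct substitution gives 0/0.
Apply L'Hôpital: lim (-5 + 5/(5*w + 1))/(2*w), still 0/0.
After 2 applications of L'Hôpital's rule the quotient is (-25/(5*w + 1)^2)/(2); substituting w = 0 gives -25/2.

-25/2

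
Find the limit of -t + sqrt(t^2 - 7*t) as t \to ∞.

An ∞ − ∞ form. Rationalising with the conjugate, the difference becomes (-7t) / (√(t^2 - 7*t) + t).
For large t the denominator behaves like 2·t, so the quotient tends to -7/2 = -7/2.

-7/2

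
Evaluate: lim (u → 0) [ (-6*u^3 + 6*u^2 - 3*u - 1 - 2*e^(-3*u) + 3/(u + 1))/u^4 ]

-15/4

Substitution gives 0/0; apply L'Hôpital's rule 4 times.
After differentiating numerator and denominator 4 times the quotient is (-162*e^(-3*u) + 72/(u + 1)^5)/(24); at u = 0 this is -15/4.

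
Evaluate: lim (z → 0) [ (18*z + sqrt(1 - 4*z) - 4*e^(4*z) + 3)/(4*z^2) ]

Substitution gives 0/0; apply L'Hôpital's rule 2 times.
After differentiating numerator and denominator 2 times the quotient is (-64*e^(4*z) - 4/(1 - 4*z)^(3/2))/(8); at z = 0 this is -17/2.

-17/2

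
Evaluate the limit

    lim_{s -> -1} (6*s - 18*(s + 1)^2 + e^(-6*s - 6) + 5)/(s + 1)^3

-36

Direct substitution gives 0/0.
Apply L'Hôpital: lim (-36*s - 6*e^(-6*s - 6) - 30)/(3*(s + 1)^2), still 0/0.
Apply L'Hôpital: lim (36*e^(-6*s - 6) - 36)/(6*s + 6), still 0/0.
After 3 applications of L'Hôpital's rule the quotient is (-216*e^(-6*s - 6))/(6); substituting s = -1 gives -36.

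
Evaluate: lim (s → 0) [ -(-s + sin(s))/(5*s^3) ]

Direct substitution gives 0/0.
Apply L'Hôpital: lim (cos(s) - 1)/(-15*s^2), still 0/0.
Apply L'Hôpital: lim (-sin(s))/(-30*s), still 0/0.
After 3 applications of L'Hôpital's rule the quotient is (-cos(s))/(-30); substituting s = 0 gives 1/30.

1/30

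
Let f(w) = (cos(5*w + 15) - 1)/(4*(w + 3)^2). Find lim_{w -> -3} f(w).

Direct substitution gives 0/0.
Apply L'Hôpital: lim (-5*sin(5*w + 15))/(8*w + 24), still 0/0.
After 2 applications of L'Hôpital's rule the quotient is (-25*cos(5*w + 15))/(8); substituting w = -3 gives -25/8.

-25/8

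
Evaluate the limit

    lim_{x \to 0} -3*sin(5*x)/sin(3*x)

-5

Substitution gives 0/0.
Divide numerator and denominator by x: sin(5x)/x → 5 and sin(3x)/x → 3, so the limit is -3·5/3 = -5.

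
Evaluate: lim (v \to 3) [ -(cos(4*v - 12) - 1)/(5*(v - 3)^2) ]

Direct substitution gives 0/0.
Apply L'Hôpital: lim (-4*sin(4*v - 12))/(30 - 10*v), still 0/0.
After 2 applications of L'Hôpital's rule the quotient is (-16*cos(4*v - 12))/(-10); substituting v = 3 gives 8/5.

8/5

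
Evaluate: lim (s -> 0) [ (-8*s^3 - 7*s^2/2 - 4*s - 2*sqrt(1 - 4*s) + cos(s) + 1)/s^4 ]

Substitution gives 0/0; apply L'Hôpital's rule 4 times.
After differentiating numerator and denominator 4 times the quotient is (cos(s) + 480/(1 - 4*s)^(7/2))/(24); at s = 0 this is 481/24.

481/24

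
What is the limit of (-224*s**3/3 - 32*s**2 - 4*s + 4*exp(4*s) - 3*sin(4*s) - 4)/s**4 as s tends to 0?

128/3

Substitution gives 0/0 (the numerator vanishes to order 4).
Expand each term to order s^4: the coefficient of s^4 in 4·e^(4s) is 128/3 and in -3·sin(4s) is 0.
Lower-order terms cancel with the polynomial part, so the numerator is (128/3)·s^4 + o(s^4), and the limit is (128/3)/(1) = 128/3.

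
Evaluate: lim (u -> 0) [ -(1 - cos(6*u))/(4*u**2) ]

Substitution gives 0/0.
Use (1 − cos θ)/θ² → 1/2 with θ = 6u: the limit is 6²/(2·(-4)) = -9/2.

-9/2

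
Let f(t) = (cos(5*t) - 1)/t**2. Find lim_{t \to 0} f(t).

-25/2

Direct substitution gives 0/0.
Apply L'Hôpital: lim (-5*sin(5*t))/(2*t), still 0/0.
After 2 applications of L'Hôpital's rule the quotient is (-25*cos(5*t))/(2); substituting t = 0 gives -25/2.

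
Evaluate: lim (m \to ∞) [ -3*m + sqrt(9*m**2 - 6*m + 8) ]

-1

An ∞ − ∞ form. Rationalising with the conjugate, the difference becomes (-6m + 8) / (√(9*m^2 - 6*m + 8) + 3m).
For large m the denominator behaves like 2·3m, so the quotient tends to -6/6 = -1.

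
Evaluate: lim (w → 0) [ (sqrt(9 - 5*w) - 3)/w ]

-5/6

Substitution gives 0/0. Multiply numerator and denominator by the conjugate √(9 - 5w) + √9.
The numerator becomes (9 - 5w) − 9 = -5w, so the expression simplifies to -5/(√(9 - 5w) + √9).
Letting w → 0 gives -5/(2√9) = -5/6.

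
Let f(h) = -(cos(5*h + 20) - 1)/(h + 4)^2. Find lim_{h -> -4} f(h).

Direct substitution gives 0/0.
Apply L'Hôpital: lim (-5*sin(5*h + 20))/(-2*h - 8), still 0/0.
After 2 applications of L'Hôpital's rule the quotient is (-25*cos(5*h + 20))/(-2); substituting h = -4 gives 25/2.

25/2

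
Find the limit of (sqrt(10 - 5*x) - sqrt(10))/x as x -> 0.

-√(10)/4

Substitution gives 0/0. Multiply numerator and denominator by the conjugate √(10 - 5x) + √10.
The numerator becomes (10 - 5x) − 10 = -5x, so the expression simplifies to -5/(√(10 - 5x) + √10).
Letting x → 0 gives -5/(2√10) = -√(10)/4.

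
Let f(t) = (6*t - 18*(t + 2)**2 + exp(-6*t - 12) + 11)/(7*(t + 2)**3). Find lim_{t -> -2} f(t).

-36/7

Direct substitution gives 0/0.
Apply L'Hôpital: lim (-36*t - 6*e^(-6*t - 12) - 66)/(21*(t + 2)^2), still 0/0.
Apply L'Hôpital: lim (36*e^(-6*t - 12) - 36)/(42*t + 84), still 0/0.
After 3 applications of L'Hôpital's rule the quotient is (-216*e^(-6*t - 12))/(42); substituting t = -2 gives -36/7.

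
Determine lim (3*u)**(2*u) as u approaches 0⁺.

1

Base → 0⁺ and exponent → 0⁺: a 0^0 form.
Take logs: 2u·ln(3u). This is 0·(−∞); rewriting as ln(3u)/(1/(2u)) and applying L'Hôpital gives 0.
Hence the limit is e^0 = 1.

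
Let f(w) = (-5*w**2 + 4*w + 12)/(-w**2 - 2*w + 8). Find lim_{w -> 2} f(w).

Direct substitution gives 0/0, so factor. Both numerator and denominator have (w - 2) as a factor.
After cancelling, the expression reduces to (-5*w - 6)/(-w - 4).
Substituting w = 2 gives 8/3.

8/3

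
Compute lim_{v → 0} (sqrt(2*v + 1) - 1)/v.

A 0/0 form; rationalise with √(1 + 2v) + √1. This collapses the numerator to 2v, leaving 2/(√(1 + 2v) + √1) → 2/(2√1) = 1.

1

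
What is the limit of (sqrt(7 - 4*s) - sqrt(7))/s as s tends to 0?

-2*√(7)/7

Substitution gives 0/0. Multiply numerator and denominator by the conjugate √(7 - 4s) + √7.
The numerator becomes (7 - 4s) − 7 = -4s, so the expression simplifies to -4/(√(7 - 4s) + √7).
Letting s → 0 gives -4/(2√7) = -2*√(7)/7.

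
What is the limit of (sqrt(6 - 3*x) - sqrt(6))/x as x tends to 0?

-√(6)/4

A 0/0 form; rationalise with √(6 - 3x) + √6. This collapses the numerator to -3x, leaving -3/(√(6 - 3x) + √6) → -3/(2√6) = -√(6)/4.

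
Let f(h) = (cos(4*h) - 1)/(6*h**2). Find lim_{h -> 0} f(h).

Direct substitution gives 0/0.
Apply L'Hôpital: lim (-4*sin(4*h))/(12*h), still 0/0.
After 2 applications of L'Hôpital's rule the quotient is (-16*cos(4*h))/(12); substituting h = 0 gives -4/3.

-4/3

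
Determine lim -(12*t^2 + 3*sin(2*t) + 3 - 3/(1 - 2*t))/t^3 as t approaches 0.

28

Substitution gives 0/0 (the numerator vanishes to order 3).
Expand each term to order t^3: the coefficient of t^3 in -3·1/(1 - 2t) is -24 and in 3·sin(2t) is -4.
Lower-order terms cancel with the polynomial part, so the numerator is (-28)·t^3 + o(t^3), and the limit is (-28)/(-1) = 28.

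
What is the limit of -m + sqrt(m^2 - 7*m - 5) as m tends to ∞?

-7/2

An ∞ − ∞ form. Rationalising with the conjugate, the difference becomes (-7m - 5) / (√(m^2 - 7*m - 5) + m).
For large m the denominator behaves like 2·m, so the quotient tends to -7/2 = -7/2.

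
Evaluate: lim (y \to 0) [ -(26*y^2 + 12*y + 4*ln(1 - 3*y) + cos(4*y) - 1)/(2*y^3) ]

18

Substitution gives 0/0; apply L'Hôpital's rule 3 times.
After differentiating numerator and denominator 3 times the quotient is (64*sin(4*y) + 216/(3*y - 1)^3)/(-12); at y = 0 this is 18.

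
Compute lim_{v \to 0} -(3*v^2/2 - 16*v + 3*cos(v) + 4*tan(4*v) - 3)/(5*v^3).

Substitution gives 0/0; apply L'Hôpital's rule 3 times.
After differentiating numerator and denominator 3 times the quotient is (3*sin(v) + 1536*tan(4*v)^4 + 2048*tan(4*v)^2 + 512)/(-30); at v = 0 this is -256/15.

-256/15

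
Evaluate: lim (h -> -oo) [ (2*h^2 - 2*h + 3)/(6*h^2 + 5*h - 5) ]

1/3

Numerator and denominator both have degree 2.
Dividing every term by h^2, all lower-order terms vanish and the limit is the ratio of leading coefficients, 2/(6) = 1/3.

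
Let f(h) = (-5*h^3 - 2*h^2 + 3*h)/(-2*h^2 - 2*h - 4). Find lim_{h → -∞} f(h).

The numerator has higher degree (3 > 2); the quotient behaves like (-5/(-2))·h^1 for large |h|.
As h → −∞ this diverges to -∞.

-∞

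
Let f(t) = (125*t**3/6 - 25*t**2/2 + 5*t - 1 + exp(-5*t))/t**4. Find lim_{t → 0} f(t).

Direct substitution gives 0/0.
Apply L'Hôpital: lim (125*t^2/2 - 25*t + 5 - 5*e^(-5*t))/(4*t^3), still 0/0.
Apply L'Hôpital: lim (125*t - 25 + 25*e^(-5*t))/(12*t^2), still 0/0.
Apply L'Hôpital: lim (125 - 125*e^(-5*t))/(24*t), still 0/0.
After 4 applications of L'Hôpital's rule the quotient is (625*e^(-5*t))/(24); substituting t = 0 gives 625/24.

625/24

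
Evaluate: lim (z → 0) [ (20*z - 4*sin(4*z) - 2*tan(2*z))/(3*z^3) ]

Substitution gives 0/0 (the numerator vanishes to order 3).
Expand each term to order z^3: the coefficient of z^3 in -2·tan(2z) is -16/3 and in -4·sin(4z) is 128/3.
Lower-order terms cancel with the polynomial part, so the numerator is (112/3)·z^3 + o(z^3), and the limit is (112/3)/(3) = 112/9.

112/9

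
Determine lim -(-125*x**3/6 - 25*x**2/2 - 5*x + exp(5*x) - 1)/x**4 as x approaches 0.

Direct substitution gives 0/0.
Apply L'Hôpital: lim (-125*x^2/2 - 25*x + 5*e^(5*x) - 5)/(-4*x^3), still 0/0.
Apply L'Hôpital: lim (-125*x + 25*e^(5*x) - 25)/(-12*x^2), still 0/0.
Apply L'Hôpital: lim (125*e^(5*x) - 125)/(-24*x), still 0/0.
After 4 applications of L'Hôpital's rule the quotient is (625*e^(5*x))/(-24); substituting x = 0 gives -625/24.

-625/24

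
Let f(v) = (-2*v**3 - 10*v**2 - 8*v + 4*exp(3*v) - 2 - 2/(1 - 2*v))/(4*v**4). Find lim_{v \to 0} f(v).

Substitution gives 0/0 (the numerator vanishes to order 4).
Expand each term to order v^4: the coefficient of v^4 in 4·e^(3v) is 27/2 and in -2·1/(1 - 2v) is -32.
Lower-order terms cancel with the polynomial part, so the numerator is (-37/2)·v^4 + o(v^4), and the limit is (-37/2)/(4) = -37/8.

-37/8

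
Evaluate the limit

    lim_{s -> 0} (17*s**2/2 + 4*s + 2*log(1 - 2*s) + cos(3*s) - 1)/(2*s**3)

Substitution gives 0/0 (the numerator vanishes to order 3).
Expand each term to order s^3: the coefficient of s^3 in cos(3s) is 0 and in 2·ln(1 - 2s) is -16/3.
Lower-order terms cancel with the polynomial part, so the numerator is (-16/3)·s^3 + o(s^3), and the limit is (-16/3)/(2) = -8/3.

-8/3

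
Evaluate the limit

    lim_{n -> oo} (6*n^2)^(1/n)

1

Base → ∞ and exponent → 0: an ∞^0 form.
Take logs: (1/n)·ln(6·n^2) = (ln 6 + 2·ln n)/n → 0.
So the limit is e^0 = 1.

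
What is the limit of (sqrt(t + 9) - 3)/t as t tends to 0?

Substitution gives 0/0. Multiply numerator and denominator by the conjugate √(9 + t) + √9.
The numerator becomes (9 + t) − 9 = t, so the expression simplifies to 1/(√(9 + t) + √9).
Letting t → 0 gives 1/(2√9) = 1/6.

1/6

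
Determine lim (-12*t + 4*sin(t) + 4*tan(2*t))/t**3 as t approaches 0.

10

Substitution gives 0/0 (the numerator vanishes to order 3).
Expand each term to order t^3: the coefficient of t^3 in 4·tan(2t) is 32/3 and in 4·sin(t) is -2/3.
Lower-order terms cancel with the polynomial part, so the numerator is (10)·t^3 + o(t^3), and the limit is (10)/(1) = 10.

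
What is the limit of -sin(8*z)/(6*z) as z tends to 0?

-4/3

Substitution gives 0/0.
Write it as (8/(-6))·sin(8z)/(8z); since sin(u)/u → 1, the limit is -4/3.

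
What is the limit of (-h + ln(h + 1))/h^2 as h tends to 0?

Direct substitution gives 0/0.
Apply L'Hôpital: lim (-1 + 1/(h + 1))/(2*h), still 0/0.
After 2 applications of L'Hôpital's rule the quotient is (-1/(h + 1)^2)/(2); substituting h = 0 gives -1/2.

-1/2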